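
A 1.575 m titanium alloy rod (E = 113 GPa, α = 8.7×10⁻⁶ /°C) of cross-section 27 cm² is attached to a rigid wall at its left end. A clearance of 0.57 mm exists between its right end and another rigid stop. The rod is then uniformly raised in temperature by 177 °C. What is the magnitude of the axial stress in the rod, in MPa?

σ ≈ 133 MPa (compressive)

Free thermal elongation = αΔT L = 8.7×10⁻⁶ × 177 × 1575 = 2.425 mm.
The gap closes (δ_free > 0.57 mm) and the wall then resists a further 2.425 − 0.57 = 1.855 mm of expansion.
That suppressed elongation corresponds to σ = E·Δ/L = 113×10³ × 1.855/1575 = 133.1 MPa.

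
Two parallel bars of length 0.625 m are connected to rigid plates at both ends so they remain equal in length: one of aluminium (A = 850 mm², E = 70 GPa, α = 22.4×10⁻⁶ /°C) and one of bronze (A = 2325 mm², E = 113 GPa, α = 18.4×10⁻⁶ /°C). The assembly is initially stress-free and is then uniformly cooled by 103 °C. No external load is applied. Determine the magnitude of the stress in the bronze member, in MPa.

Both members must finish at the same length. With the larger α, the aluminium tends to over-contract; the plates restrain it, putting the aluminium in tension and the bronze in compression. With no external load the two internal forces are equal and opposite, magnitude P.
Compatibility of the two members (thermal + elastic change equal): (α₁ − α₂)ΔT = P·[1/(A₁E₁) + 1/(A₂E₂)].
|α₁ − α₂|·ΔT = 4×10⁻⁶ × 103 = 0.000412.
1/(A₁E₁) + 1/(A₂E₂) = 1/(850×70×10³) + 1/(2325×113×10³) = 2.061×10⁻⁸ N⁻¹.
So P = 0.000412 / 2.061×10⁻⁸ = 19.99 kN.
σ_{bronze} = P/A₂ = 19990/2325 = 8.597 MPa, compressive.

σ ≈ 8.6 MPa (compressive)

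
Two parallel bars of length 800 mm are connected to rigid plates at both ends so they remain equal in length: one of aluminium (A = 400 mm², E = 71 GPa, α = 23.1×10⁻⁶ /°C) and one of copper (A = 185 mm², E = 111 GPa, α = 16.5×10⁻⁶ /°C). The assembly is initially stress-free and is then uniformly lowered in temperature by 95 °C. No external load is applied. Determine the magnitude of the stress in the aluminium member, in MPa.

σ ≈ 18.7 MPa (tensile)

Both members must finish at the same length. With the larger α, the aluminium tends to over-contract; the plates restrain it, putting the aluminium in tension and the copper in compression. With no external load the two internal forces are equal and opposite, magnitude P.
Equating the net (thermal + elastic) strains gives |α₁ − α₂|·ΔT = P·[1/(A₁E₁) + 1/(A₂E₂)].
|α₁ − α₂|·ΔT = 6.6×10⁻⁶ × 95 = 0.000627.
1/(A₁E₁) + 1/(A₂E₂) = 1/(400×71×10³) + 1/(185×111×10³) = 8.391×10⁻⁸ N⁻¹.
So P = 0.000627 / 8.391×10⁻⁸ = 7.472 kN.
σ_{aluminium} = P/A₁ = 7472/400 = 18.68 MPa, tensile.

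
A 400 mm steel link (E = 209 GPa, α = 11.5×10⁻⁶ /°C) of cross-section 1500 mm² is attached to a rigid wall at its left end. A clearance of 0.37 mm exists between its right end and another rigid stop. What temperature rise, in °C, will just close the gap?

ΔT ≈ 80.4 °C

The gap closes when αΔT L = 0.37 mm, since the link is still unstressed at that instant.
ΔT = 0.37 / (11.5×10⁻⁶ × 400) = 80.43 °C.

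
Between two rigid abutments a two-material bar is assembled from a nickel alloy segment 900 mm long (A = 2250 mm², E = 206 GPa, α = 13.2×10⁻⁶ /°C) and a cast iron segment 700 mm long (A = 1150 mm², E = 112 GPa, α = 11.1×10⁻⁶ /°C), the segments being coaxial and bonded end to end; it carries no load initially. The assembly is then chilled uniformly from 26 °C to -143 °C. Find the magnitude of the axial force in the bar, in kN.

P ≈ 450 kN (tensile)

Free thermal contraction of the whole bar: Σ αᵢΔT Lᵢ = 13.2×10⁻⁶×169×900 + 11.1×10⁻⁶×169×700 = 3.321 mm.
The rigid supports impose zero overall length change; the single axial force P common to all segments must satisfy P Σ Lᵢ/(AᵢEᵢ) = δ_free.
The series flexibility is Σ Lᵢ/(AᵢEᵢ) = 900/(2250×206×10³) + 700/(1150×112×10³) = 7.377×10⁻⁶ mm/N.
P = 3.321 / 7.377×10⁻⁶ = 450200 N = 450.2 kN, tensile.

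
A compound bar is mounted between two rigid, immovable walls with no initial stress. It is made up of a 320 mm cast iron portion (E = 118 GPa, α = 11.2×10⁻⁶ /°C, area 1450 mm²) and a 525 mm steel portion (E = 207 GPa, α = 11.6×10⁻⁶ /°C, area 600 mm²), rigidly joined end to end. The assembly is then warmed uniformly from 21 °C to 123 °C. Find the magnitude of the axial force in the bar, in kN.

If the supports were absent, the total length change would be Σ αᵢΔT Lᵢ = 11.2×10⁻⁶×102×320 + 11.6×10⁻⁶×102×525 = 0.9867 mm.
The rigid supports impose zero overall length change; the single axial force P common to all segments must satisfy P Σ Lᵢ/(AᵢEᵢ) = δ_free.
Σ Lᵢ/(AᵢEᵢ) = 320/(1450×118×10³) + 525/(600×207×10³) = 6.097×10⁻⁶ mm/N.
So P = 0.9867 / 6.097×10⁻⁶ = 161.8 kN, compressive.

P ≈ 162 kN (compressive)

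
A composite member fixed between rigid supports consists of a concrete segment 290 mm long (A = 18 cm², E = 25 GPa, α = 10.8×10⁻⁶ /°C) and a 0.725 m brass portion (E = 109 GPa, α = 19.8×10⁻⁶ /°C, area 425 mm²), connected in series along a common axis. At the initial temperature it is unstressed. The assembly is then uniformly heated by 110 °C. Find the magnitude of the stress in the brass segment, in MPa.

With the walls removed the bar would change length by δ_free = Σ αᵢΔT Lᵢ = 10.8×10⁻⁶×110×290 + 19.8×10⁻⁶×110×725 = 1.924 mm.
The rigid supports impose zero overall length change; the single axial force P common to all segments must satisfy P Σ Lᵢ/(AᵢEᵢ) = δ_free.
The series flexibility is Σ Lᵢ/(AᵢEᵢ) = 290/(1800×25×10³) + 725/(425×109×10³) = 2.209×10⁻⁵ mm/N.
Hence P = δ_free / Σ(L/AE) = 1.924/2.209×10⁻⁵ = 87.06 kN (compressive).
σ_{brass} = P / A = 87060 / 425 = 204.8 MPa.

σ ≈ 205 MPa (compressive)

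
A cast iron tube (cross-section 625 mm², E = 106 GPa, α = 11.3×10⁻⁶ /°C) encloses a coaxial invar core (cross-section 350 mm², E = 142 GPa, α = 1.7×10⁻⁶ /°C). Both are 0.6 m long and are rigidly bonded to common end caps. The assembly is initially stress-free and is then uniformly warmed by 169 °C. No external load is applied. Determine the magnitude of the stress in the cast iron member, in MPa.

σ ≈ 73.7 MPa (compressive)

Equilibrium of a rigid end plate with no external load gives equal and opposite internal forces ±P in the two members. Since α_{cast iron} > α_{invar}, heating drives the cast iron into compression and the invar into tension.
Setting the final lengths equal and cancelling L: (α₁ − α₂)ΔT = P/(A₁E₁) + P/(A₂E₂).
|α₁ − α₂|·ΔT = 9.6×10⁻⁶ × 169 = 0.001622.
1/(A₁E₁) + 1/(A₂E₂) = 1/(625×106×10³) + 1/(350×142×10³) = 3.522×10⁻⁸ N⁻¹.
P = 0.001622 / 3.522×10⁻⁸ = 46070 N = 46.07 kN.
σ_{cast iron} = P/A₁ = 46070/625 = 73.71 MPa, compressive.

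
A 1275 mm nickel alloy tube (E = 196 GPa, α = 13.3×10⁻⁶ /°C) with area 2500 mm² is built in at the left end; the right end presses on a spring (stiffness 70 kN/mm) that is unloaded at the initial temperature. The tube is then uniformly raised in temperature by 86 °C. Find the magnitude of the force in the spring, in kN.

If the spring were absent the tube would lengthen by αΔT L = 13.3×10⁻⁶ × 86 × 1275 = 1.458 mm.
Let P be the compressive force at the spring. The tube shortens elastically by PL/(AE) and the spring compresses by P/k; together these equal δ_free.
P [ L/(AE) + 1/k ] = δ_free → P [ 1275/(2500×196×10³) + 1/(70×10³) ] = 1.458.
P = 1.458 / 1.689×10⁻⁵ = 86360 N.

P ≈ 86.4 kN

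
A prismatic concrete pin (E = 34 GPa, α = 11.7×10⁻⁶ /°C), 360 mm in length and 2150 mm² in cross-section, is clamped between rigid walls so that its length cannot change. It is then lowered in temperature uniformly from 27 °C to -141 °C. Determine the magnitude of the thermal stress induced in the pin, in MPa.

With length fixed, the mechanical strain must cancel the thermal strain αΔT = 11.7×10⁻⁶ × 168 = 1965.6×10⁻⁶.
σ = EαΔT = 34×10³ × 11.7×10⁻⁶ × 168 = 66.83 MPa (tensile; the pin is trying to contract).

σ ≈ 66.8 MPa (tensile)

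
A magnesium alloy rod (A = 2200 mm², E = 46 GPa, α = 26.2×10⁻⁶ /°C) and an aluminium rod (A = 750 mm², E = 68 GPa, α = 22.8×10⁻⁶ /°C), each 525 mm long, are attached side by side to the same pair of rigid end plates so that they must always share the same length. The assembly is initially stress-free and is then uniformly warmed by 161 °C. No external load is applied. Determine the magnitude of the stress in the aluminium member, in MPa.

Both members must finish at the same length. With the larger α, the magnesium alloy tends to over-expand; the plates restrain it, putting the magnesium alloy in compression and the aluminium in tension. With no external load the two internal forces are equal and opposite, magnitude P.
Equating the net (thermal + elastic) strains gives |α₁ − α₂|·ΔT = P·[1/(A₁E₁) + 1/(A₂E₂)].
|α₁ − α₂|·ΔT = 3.4×10⁻⁶ × 161 = 0.0005474.
1/(A₁E₁) + 1/(A₂E₂) = 1/(2200×46×10³) + 1/(750×68×10³) = 2.949×10⁻⁸ N⁻¹.
So P = 0.0005474 / 2.949×10⁻⁸ = 18.56 kN.
σ_{aluminium} = P/A₂ = 18560/750 = 24.75 MPa, tensile.

σ ≈ 24.8 MPa (tensile)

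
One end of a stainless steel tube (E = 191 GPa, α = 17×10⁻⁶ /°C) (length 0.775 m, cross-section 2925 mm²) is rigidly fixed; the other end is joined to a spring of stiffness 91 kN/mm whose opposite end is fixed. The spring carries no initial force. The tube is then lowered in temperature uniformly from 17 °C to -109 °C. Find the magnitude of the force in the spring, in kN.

Free thermal contraction: δ_free = αΔT L = 17×10⁻⁶ × 126 × 775 = 1.66 mm.
With a force P in the spring, the elastic change of the tube is PL/(AE) and that of the spring is P/k; compatibility requires their sum to equal δ_free.
P [ L/(AE) + 1/k ] = δ_free → P [ 775/(2925×191×10³) + 1/(91×10³) ] = 1.66.
P = 1.66 / 1.238×10⁻⁵ = 134100 N.

P ≈ 134 kN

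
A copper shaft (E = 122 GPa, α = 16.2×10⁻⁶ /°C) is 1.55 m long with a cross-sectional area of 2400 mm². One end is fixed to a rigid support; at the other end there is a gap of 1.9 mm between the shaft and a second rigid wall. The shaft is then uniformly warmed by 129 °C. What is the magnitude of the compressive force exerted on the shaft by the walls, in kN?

P ≈ 253 kN

If the wall were absent the shaft would grow by αΔT L = 16.2×10⁻⁶ × 129 × 1550 = 3.239 mm.
This exceeds the 1.9 mm gap, so the wall pushes back. The portion of expansion that must be recovered elastically is δ_free − gap = 3.239 − 1.9 = 1.339 mm.
So σ = E(δ_free − g)/L = 122×10³ × 1.339/1550 = 105.4 MPa.
Force on the wall = σA = 105.4 × 2400 mm² = 253 kN.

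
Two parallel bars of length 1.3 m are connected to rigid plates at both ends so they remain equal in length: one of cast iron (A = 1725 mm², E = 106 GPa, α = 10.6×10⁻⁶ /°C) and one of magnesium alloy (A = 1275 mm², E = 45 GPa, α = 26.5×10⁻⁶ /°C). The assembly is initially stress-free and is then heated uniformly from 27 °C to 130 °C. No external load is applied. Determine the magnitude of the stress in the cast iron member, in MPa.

Equilibrium of a rigid end plate with no external load gives equal and opposite internal forces ±P in the two members. Since α_{magnesium alloy} > α_{cast iron}, heating drives the magnesium alloy into compression and the cast iron into tension.
Equating the net (thermal + elastic) strains gives |α₁ − α₂|·ΔT = P·[1/(A₁E₁) + 1/(A₂E₂)].
|α₁ − α₂|·ΔT = 15.9×10⁻⁶ × 103 = 0.001638.
1/(A₁E₁) + 1/(A₂E₂) = 1/(1725×106×10³) + 1/(1275×45×10³) = 2.29×10⁻⁸ N⁻¹.
P = 0.001638 / 2.29×10⁻⁸ = 71520 N = 71.52 kN.
σ_{cast iron} = P/A₁ = 71520/1725 = 41.46 MPa, tensile.

σ ≈ 41.5 MPa (tensile)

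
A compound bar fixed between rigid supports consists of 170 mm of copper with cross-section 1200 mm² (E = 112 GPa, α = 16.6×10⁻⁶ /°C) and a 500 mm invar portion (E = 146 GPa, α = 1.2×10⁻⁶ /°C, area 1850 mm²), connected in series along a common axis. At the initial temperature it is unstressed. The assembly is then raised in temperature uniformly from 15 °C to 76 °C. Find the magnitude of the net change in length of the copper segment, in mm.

|ΔL| ≈ 0.0874 mm

If the supports were absent, the total length change would be Σ αᵢΔT Lᵢ = 16.6×10⁻⁶×61×170 + 1.2×10⁻⁶×61×500 = 0.2087 mm.
The walls prevent any net length change, so an axial force P (same in every segment) develops. Compatibility: P · Σ Lᵢ/(AᵢEᵢ) = δ_free.
The series flexibility is Σ Lᵢ/(AᵢEᵢ) = 170/(1200×112×10³) + 500/(1850×146×10³) = 3.116×10⁻⁶ mm/N.
So P = 0.2087 / 3.116×10⁻⁶ = 66.99 kN, compressive.
For the copper segment, free thermal change = 16.6×10⁻⁶×61×170 = 0.1721 mm and elastic change from P = 66990×170/(1200×112×10³) = 0.08473 mm; these oppose, so the net change is 0.0874 mm (segment lengthens).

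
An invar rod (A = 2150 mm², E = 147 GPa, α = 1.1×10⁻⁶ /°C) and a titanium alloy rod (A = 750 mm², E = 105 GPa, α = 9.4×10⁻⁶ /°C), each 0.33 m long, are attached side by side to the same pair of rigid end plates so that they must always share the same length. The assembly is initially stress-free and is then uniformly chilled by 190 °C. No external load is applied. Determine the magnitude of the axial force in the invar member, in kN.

P ≈ 99.4 kN (compressive in the invar)

Both members must finish at the same length. With the larger α, the titanium alloy tends to over-contract; the plates restrain it, putting the titanium alloy in tension and the invar in compression. With no external load the two internal forces are equal and opposite, magnitude P.
Setting the final lengths equal and cancelling L: (α₁ − α₂)ΔT = P/(A₁E₁) + P/(A₂E₂).
|α₁ − α₂|·ΔT = 8.3×10⁻⁶ × 190 = 0.001577.
1/(A₁E₁) + 1/(A₂E₂) = 1/(2150×147×10³) + 1/(750×105×10³) = 1.586×10⁻⁸ N⁻¹.
So P = 0.001577 / 1.586×10⁻⁸ = 99.42 kN.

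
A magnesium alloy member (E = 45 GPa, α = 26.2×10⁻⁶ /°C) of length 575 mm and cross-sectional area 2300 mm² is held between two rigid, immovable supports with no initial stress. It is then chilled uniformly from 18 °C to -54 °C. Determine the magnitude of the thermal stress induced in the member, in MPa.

With length fixed, the mechanical strain must cancel the thermal strain αΔT = 26.2×10⁻⁶ × 72 = 1886.4×10⁻⁶.
σ = EαΔT = 45×10³ × 26.2×10⁻⁶ × 72 = 84.89 MPa (tensile; the member is trying to contract).

σ ≈ 84.9 MPa (tensile)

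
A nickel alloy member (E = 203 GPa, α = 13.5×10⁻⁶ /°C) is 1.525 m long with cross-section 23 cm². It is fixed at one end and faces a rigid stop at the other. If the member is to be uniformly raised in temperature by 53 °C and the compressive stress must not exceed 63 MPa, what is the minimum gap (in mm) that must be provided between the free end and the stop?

Free expansion if unrestrained: δ_free = αΔT L = 13.5×10⁻⁶ × 53 × 1525 = 1.091 mm.
A stress of 63 MPa corresponds to the wall pushing the member back by σL/E = 63×1525/(203×10³) = 0.4733 mm.
So the gap has to take up the difference, g_min = δ_free − σL/E = 1.091 − 0.4733 = 0.6179 mm.

g ≈ 0.618 mm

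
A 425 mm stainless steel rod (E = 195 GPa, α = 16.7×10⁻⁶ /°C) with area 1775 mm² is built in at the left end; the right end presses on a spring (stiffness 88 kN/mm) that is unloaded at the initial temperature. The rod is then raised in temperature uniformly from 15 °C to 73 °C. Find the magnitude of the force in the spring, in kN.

The unrestrained thermal change is αΔT L = 16.7×10⁻⁶ × 58 × 425 = 0.4117 mm.
Let P be the compressive force at the spring. The rod shortens elastically by PL/(AE) and the spring compresses by P/k; together these equal δ_free.
So P = δ_free / [L/(AE) + 1/k] = 0.4117 / [ 425/(1775×195×10³) + 1/(88×10³) ].
P = 0.4117 / 1.259×10⁻⁵ = 32690 N.

P ≈ 32.7 kN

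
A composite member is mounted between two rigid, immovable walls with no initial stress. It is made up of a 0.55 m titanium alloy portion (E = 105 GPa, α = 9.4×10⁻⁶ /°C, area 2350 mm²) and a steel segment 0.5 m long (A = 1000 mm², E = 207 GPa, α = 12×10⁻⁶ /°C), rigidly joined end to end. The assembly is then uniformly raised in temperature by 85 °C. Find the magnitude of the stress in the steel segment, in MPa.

With the walls removed the bar would change length by δ_free = Σ αᵢΔT Lᵢ = 9.4×10⁻⁶×85×550 + 12×10⁻⁶×85×500 = 0.9495 mm.
The rigid supports impose zero overall length change; the single axial force P common to all segments must satisfy P Σ Lᵢ/(AᵢEᵢ) = δ_free.
The series flexibility is Σ Lᵢ/(AᵢEᵢ) = 550/(2350×105×10³) + 500/(1000×207×10³) = 4.644×10⁻⁶ mm/N.
P = 0.9495 / 4.644×10⁻⁶ = 204400 N = 204.4 kN, compressive.
σ_{steel} = P / A = 204400 / 1000 = 204.4 MPa.

σ ≈ 204 MPa (compressive)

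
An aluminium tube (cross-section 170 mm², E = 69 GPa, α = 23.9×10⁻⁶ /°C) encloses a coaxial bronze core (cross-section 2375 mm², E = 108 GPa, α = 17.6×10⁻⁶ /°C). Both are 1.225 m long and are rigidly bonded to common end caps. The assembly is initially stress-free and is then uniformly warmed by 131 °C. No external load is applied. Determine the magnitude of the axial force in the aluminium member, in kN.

P ≈ 9.26 kN (compressive in the aluminium)

Equilibrium of a rigid end plate with no external load gives equal and opposite internal forces ±P in the two members. Since α_{aluminium} > α_{bronze}, heating drives the aluminium into compression and the bronze into tension.
Setting the final lengths equal and cancelling L: (α₁ − α₂)ΔT = P/(A₁E₁) + P/(A₂E₂).
|α₁ − α₂|·ΔT = 6.3×10⁻⁶ × 131 = 0.0008253.
1/(A₁E₁) + 1/(A₂E₂) = 1/(170×69×10³) + 1/(2375×108×10³) = 8.915×10⁻⁸ N⁻¹.
So P = 0.0008253 / 8.915×10⁻⁸ = 9.257 kN.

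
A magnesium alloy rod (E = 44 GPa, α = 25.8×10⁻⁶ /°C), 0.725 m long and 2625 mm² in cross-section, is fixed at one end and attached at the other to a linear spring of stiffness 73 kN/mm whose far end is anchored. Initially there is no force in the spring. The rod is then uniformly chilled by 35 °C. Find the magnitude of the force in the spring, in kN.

If the spring were absent the rod would shorten by αΔT L = 25.8×10⁻⁶ × 35 × 725 = 0.6547 mm.
With a force P in the spring, the elastic change of the rod is PL/(AE) and that of the spring is P/k; compatibility requires their sum to equal δ_free.
So P = δ_free / [L/(AE) + 1/k] = 0.6547 / [ 725/(2625×44×10³) + 1/(73×10³) ].
P = 0.6547 / 1.998×10⁻⁵ = 32770 N.

P ≈ 32.8 kN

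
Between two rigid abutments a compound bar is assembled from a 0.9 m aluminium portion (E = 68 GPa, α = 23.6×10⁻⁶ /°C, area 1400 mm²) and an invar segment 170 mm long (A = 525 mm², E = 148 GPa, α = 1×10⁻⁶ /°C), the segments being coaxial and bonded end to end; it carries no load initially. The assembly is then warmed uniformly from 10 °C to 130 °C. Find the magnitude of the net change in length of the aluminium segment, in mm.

|ΔL| ≈ 0.462 mm

If the supports were absent, the total length change would be Σ αᵢΔT Lᵢ = 23.6×10⁻⁶×120×900 + 1×10⁻⁶×120×170 = 2.569 mm.
The rigid supports impose zero overall length change; the single axial force P common to all segments must satisfy P Σ Lᵢ/(AᵢEᵢ) = δ_free.
Σ Lᵢ/(AᵢEᵢ) = 900/(1400×68×10³) + 170/(525×148×10³) = 1.164×10⁻⁵ mm/N.
Hence P = δ_free / Σ(L/AE) = 2.569/1.164×10⁻⁵ = 220.7 kN (compressive).
For the aluminium segment, free thermal change = 23.6×10⁻⁶×120×900 = 2.549 mm and elastic change from P = 220700×900/(1400×68×10³) = 2.086 mm; these oppose, so the net change is 0.462 mm (segment lengthens).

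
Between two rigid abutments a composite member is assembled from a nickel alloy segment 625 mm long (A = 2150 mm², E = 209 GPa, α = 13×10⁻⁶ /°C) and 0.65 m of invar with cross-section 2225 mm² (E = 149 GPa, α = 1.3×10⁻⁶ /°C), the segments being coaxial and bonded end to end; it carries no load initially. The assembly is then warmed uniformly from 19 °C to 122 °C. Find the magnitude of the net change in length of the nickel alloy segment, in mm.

Free thermal expansion of the whole bar: Σ αᵢΔT Lᵢ = 13×10⁻⁶×103×625 + 1.3×10⁻⁶×103×650 = 0.9239 mm.
The walls prevent any net length change, so an axial force P (same in every segment) develops. Compatibility: P · Σ Lᵢ/(AᵢEᵢ) = δ_free.
Σ Lᵢ/(AᵢEᵢ) = 625/(2150×209×10³) + 650/(2225×149×10³) = 3.352×10⁻⁶ mm/N.
P = 0.9239 / 3.352×10⁻⁶ = 275700 N = 275.7 kN, compressive.
For the nickel alloy segment, free thermal change = 13×10⁻⁶×103×625 = 0.8369 mm and elastic change from P = 275700×625/(2150×209×10³) = 0.3834 mm; these oppose, so the net change is 0.453 mm (segment lengthens).

|ΔL| ≈ 0.453 mm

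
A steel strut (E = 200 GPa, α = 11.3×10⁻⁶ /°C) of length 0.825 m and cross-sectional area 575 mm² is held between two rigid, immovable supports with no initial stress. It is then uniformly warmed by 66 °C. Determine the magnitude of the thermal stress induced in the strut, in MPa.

Because both ends are immovable the net strain is zero, and the suppressed thermal strain is αΔT = 11.3×10⁻⁶ × 66 = 745.8×10⁻⁶.
Hence σ = E·αΔT = 200×10³ × 745.8×10⁻⁶ = 149.2 MPa, compressive.

σ ≈ 149 MPa (compressive)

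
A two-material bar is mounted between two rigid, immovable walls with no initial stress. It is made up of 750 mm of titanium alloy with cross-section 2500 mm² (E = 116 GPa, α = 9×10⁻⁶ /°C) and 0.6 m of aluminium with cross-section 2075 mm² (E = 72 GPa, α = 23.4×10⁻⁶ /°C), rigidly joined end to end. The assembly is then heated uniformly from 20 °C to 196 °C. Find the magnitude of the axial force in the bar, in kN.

If the supports were absent, the total length change would be Σ αᵢΔT Lᵢ = 9×10⁻⁶×176×750 + 23.4×10⁻⁶×176×600 = 3.659 mm.
The rigid supports impose zero overall length change; the single axial force P common to all segments must satisfy P Σ Lᵢ/(AᵢEᵢ) = δ_free.
Σ Lᵢ/(AᵢEᵢ) = 750/(2500×116×10³) + 600/(2075×72×10³) = 6.602×10⁻⁶ mm/N.
Hence P = δ_free / Σ(L/AE) = 3.659/6.602×10⁻⁶ = 554.2 kN (compressive).

P ≈ 554 kN (compressive)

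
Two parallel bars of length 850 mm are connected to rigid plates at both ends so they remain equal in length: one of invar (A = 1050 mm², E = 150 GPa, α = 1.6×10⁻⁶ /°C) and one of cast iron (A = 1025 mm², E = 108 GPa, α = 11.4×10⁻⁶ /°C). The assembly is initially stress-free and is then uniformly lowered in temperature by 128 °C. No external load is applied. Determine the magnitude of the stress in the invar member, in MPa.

σ ≈ 77.7 MPa (compressive)

Both members must finish at the same length. With the larger α, the cast iron tends to over-contract; the plates restrain it, putting the cast iron in tension and the invar in compression. With no external load the two internal forces are equal and opposite, magnitude P.
Setting the final lengths equal and cancelling L: (α₁ − α₂)ΔT = P/(A₁E₁) + P/(A₂E₂).
|α₁ − α₂|·ΔT = 9.8×10⁻⁶ × 128 = 0.001254.
1/(A₁E₁) + 1/(A₂E₂) = 1/(1050×150×10³) + 1/(1025×108×10³) = 1.538×10⁻⁸ N⁻¹.
So P = 0.001254 / 1.538×10⁻⁸ = 81.55 kN.
σ_{invar} = P/A₁ = 81550/1050 = 77.66 MPa, compressive.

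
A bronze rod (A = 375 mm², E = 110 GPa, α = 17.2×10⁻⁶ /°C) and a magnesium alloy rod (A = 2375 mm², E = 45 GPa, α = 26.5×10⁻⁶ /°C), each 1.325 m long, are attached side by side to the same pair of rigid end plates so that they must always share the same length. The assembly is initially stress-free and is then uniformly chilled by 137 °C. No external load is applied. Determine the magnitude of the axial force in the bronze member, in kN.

Both members must finish at the same length. With the larger α, the magnesium alloy tends to over-contract; the plates restrain it, putting the magnesium alloy in tension and the bronze in compression. With no external load the two internal forces are equal and opposite, magnitude P.
Setting the final lengths equal and cancelling L: (α₁ − α₂)ΔT = P/(A₁E₁) + P/(A₂E₂).
|α₁ − α₂|·ΔT = 9.3×10⁻⁶ × 137 = 0.001274.
1/(A₁E₁) + 1/(A₂E₂) = 1/(375×110×10³) + 1/(2375×45×10³) = 3.36×10⁻⁸ N⁻¹.
P = 0.001274 / 3.36×10⁻⁸ = 37920 N = 37.92 kN.

P ≈ 37.9 kN (compressive in the bronze)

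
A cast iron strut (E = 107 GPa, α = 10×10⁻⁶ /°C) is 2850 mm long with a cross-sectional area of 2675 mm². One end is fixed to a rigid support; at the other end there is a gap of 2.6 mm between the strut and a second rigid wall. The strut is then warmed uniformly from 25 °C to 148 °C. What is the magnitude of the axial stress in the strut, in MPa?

Unrestrained expansion: δ_free = αΔT L = 10×10⁻⁶ × 123 × 2850 = 3.506 mm.
After closing the 2.6 mm clearance, 3.506 − 2.6 = 0.9055 mm of expansion remains to be suppressed by the wall.
So σ = E(δ_free − g)/L = 107×10³ × 0.9055/2850 = 34 MPa.

σ ≈ 34 MPa (compressive)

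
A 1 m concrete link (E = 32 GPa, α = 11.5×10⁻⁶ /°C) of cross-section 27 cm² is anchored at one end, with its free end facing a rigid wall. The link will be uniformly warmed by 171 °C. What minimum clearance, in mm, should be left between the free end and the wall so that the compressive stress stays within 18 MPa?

Free expansion if unrestrained: δ_free = αΔT L = 11.5×10⁻⁶ × 171 × 1000 = 1.966 mm.
A stress of 18 MPa corresponds to the wall pushing the link back by σL/E = 18×1000/(32×10³) = 0.5625 mm.
The gap must absorb the remainder: g_min = 1.966 − 0.5625 = 1.404 mm.

g ≈ 1.4 mm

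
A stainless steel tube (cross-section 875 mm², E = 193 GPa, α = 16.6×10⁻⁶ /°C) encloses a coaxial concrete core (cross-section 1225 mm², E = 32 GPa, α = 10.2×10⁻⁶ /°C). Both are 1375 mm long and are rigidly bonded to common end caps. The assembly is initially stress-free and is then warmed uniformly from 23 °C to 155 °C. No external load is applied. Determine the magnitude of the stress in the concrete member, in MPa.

Both members must finish at the same length. With the larger α, the stainless steel tends to over-expand; the plates restrain it, putting the stainless steel in compression and the concrete in tension. With no external load the two internal forces are equal and opposite, magnitude P.
Setting the final lengths equal and cancelling L: (α₁ − α₂)ΔT = P/(A₁E₁) + P/(A₂E₂).
|α₁ − α₂|·ΔT = 6.4×10⁻⁶ × 132 = 0.0008448.
1/(A₁E₁) + 1/(A₂E₂) = 1/(875×193×10³) + 1/(1225×32×10³) = 3.143×10⁻⁸ N⁻¹.
So P = 0.0008448 / 3.143×10⁻⁸ = 26.88 kN.
σ_{concrete} = P/A₂ = 26880/1225 = 21.94 MPa, tensile.

σ ≈ 21.9 MPa (tensile)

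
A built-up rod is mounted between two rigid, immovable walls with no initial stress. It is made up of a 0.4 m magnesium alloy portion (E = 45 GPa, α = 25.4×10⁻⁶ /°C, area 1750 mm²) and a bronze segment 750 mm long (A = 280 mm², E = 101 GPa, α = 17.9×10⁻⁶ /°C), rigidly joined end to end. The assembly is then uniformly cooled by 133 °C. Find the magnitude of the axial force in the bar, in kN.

P ≈ 99.3 kN (tensile)

If the supports were absent, the total length change would be Σ αᵢΔT Lᵢ = 25.4×10⁻⁶×133×400 + 17.9×10⁻⁶×133×750 = 3.137 mm.
The rigid supports impose zero overall length change; the single axial force P common to all segments must satisfy P Σ Lᵢ/(AᵢEᵢ) = δ_free.
Σ Lᵢ/(AᵢEᵢ) = 400/(1750×45×10³) + 750/(280×101×10³) = 3.16×10⁻⁵ mm/N.
Hence P = δ_free / Σ(L/AE) = 3.137/3.16×10⁻⁵ = 99.27 kN (tensile).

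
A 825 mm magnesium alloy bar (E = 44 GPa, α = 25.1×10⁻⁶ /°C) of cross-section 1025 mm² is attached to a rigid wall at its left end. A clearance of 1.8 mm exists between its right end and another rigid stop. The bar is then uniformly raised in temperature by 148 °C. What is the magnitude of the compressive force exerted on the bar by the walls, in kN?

Free thermal elongation = αΔT L = 25.1×10⁻⁶ × 148 × 825 = 3.065 mm.
After closing the 1.8 mm clearance, 3.065 − 1.8 = 1.265 mm of expansion remains to be suppressed by the wall.
That suppressed elongation corresponds to σ = E·Δ/L = 44×10³ × 1.265/825 = 67.45 MPa.
P = σA = 67.45 × 1025 = 69.14 kN.

P ≈ 69.1 kN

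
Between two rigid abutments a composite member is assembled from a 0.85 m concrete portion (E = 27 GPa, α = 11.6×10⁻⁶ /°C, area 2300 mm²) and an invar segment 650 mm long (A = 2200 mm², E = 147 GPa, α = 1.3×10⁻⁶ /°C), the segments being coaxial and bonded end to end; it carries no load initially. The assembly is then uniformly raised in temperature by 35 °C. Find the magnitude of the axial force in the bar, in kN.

P ≈ 23.9 kN (compressive)

Free thermal expansion of the whole bar: Σ αᵢΔT Lᵢ = 11.6×10⁻⁶×35×850 + 1.3×10⁻⁶×35×650 = 0.3747 mm.
Since the ends are fixed, an axial force P builds up, equal in every segment, with P · Σ Lᵢ/(AᵢEᵢ) = δ_free.
Σ Lᵢ/(AᵢEᵢ) = 850/(2300×27×10³) + 650/(2200×147×10³) = 1.57×10⁻⁵ mm/N.
Hence P = δ_free / Σ(L/AE) = 0.3747/1.57×10⁻⁵ = 23.87 kN (compressive).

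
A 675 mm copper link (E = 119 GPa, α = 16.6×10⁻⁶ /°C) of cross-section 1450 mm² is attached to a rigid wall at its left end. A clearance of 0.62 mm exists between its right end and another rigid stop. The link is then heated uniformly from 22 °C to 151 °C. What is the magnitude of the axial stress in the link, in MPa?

σ ≈ 146 MPa (compressive)

If the wall were absent the link would grow by αΔT L = 16.6×10⁻⁶ × 129 × 675 = 1.445 mm.
After closing the 0.62 mm clearance, 1.445 − 0.62 = 0.8254 mm of expansion remains to be suppressed by the wall.
So σ = E(δ_free − g)/L = 119×10³ × 0.8254/675 = 145.5 MPa.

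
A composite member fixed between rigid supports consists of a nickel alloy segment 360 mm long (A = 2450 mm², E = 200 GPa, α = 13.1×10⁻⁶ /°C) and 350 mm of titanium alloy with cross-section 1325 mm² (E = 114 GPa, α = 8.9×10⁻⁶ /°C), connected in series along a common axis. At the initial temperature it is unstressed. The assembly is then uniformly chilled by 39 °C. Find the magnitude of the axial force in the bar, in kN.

P ≈ 100 kN (tensile)

With the walls removed the bar would change length by δ_free = Σ αᵢΔT Lᵢ = 13.1×10⁻⁶×39×360 + 8.9×10⁻⁶×39×350 = 0.3054 mm.
The rigid supports impose zero overall length change; the single axial force P common to all segments must satisfy P Σ Lᵢ/(AᵢEᵢ) = δ_free.
Σ Lᵢ/(AᵢEᵢ) = 360/(2450×200×10³) + 350/(1325×114×10³) = 3.052×10⁻⁶ mm/N.
So P = 0.3054 / 3.052×10⁻⁶ = 100.1 kN, tensile.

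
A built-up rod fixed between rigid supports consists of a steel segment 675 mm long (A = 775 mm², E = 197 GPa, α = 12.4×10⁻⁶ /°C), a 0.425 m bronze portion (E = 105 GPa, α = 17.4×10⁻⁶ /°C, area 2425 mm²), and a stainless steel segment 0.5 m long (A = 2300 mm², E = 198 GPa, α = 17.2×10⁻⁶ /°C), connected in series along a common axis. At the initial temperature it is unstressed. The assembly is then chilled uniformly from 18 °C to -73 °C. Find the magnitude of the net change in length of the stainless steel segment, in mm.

|ΔL| ≈ 0.444 mm

Free thermal contraction of the whole bar: Σ αᵢΔT Lᵢ = 12.4×10⁻⁶×91×675 + 17.4×10⁻⁶×91×425 + 17.2×10⁻⁶×91×500 = 2.217 mm.
Since the ends are fixed, an axial force P builds up, equal in every segment, with P · Σ Lᵢ/(AᵢEᵢ) = δ_free.
Σ Lᵢ/(AᵢEᵢ) = 675/(775×197×10³) + 425/(2425×105×10³) + 500/(2300×198×10³) = 7.188×10⁻⁶ mm/N.
P = 2.217 / 7.188×10⁻⁶ = 308500 N = 308.5 kN, tensile.
For the stainless steel segment, free thermal change = 17.2×10⁻⁶×91×500 = 0.7826 mm and elastic change from P = 308500×500/(2300×198×10³) = 0.3387 mm; these oppose, so the net change is 0.444 mm (segment shortens).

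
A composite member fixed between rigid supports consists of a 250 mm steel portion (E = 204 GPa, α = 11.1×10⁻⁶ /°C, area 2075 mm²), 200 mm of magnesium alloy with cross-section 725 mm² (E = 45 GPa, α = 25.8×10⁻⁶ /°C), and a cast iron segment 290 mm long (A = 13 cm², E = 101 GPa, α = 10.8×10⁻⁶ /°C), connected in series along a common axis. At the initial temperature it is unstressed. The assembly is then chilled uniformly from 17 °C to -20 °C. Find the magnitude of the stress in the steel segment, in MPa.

σ ≈ 22.1 MPa (tensile)

With the walls removed the bar would change length by δ_free = Σ αᵢΔT Lᵢ = 11.1×10⁻⁶×37×250 + 25.8×10⁻⁶×37×200 + 10.8×10⁻⁶×37×290 = 0.4095 mm.
The rigid supports impose zero overall length change; the single axial force P common to all segments must satisfy P Σ Lᵢ/(AᵢEᵢ) = δ_free.
The series flexibility is Σ Lᵢ/(AᵢEᵢ) = 250/(2075×204×10³) + 200/(725×45×10³) + 290/(1300×101×10³) = 8.93×10⁻⁶ mm/N.
P = 0.4095 / 8.93×10⁻⁶ = 45860 N = 45.86 kN, tensile.
σ_{steel} = P / A = 45860 / 2075 = 22.1 MPa.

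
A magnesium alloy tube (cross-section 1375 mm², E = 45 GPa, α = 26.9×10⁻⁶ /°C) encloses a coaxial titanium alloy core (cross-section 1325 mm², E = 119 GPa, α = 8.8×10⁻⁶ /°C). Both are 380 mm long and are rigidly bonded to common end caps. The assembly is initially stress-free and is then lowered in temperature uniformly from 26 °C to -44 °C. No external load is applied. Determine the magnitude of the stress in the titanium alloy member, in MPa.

The magnesium alloy has the larger α, so on cooling it would change length more than the titanium alloy if both were free. The rigid plates force a common final length, so the magnesium alloy is put into tension and the titanium alloy into compression, with equal and opposite forces P (no external load).
Compatibility of the two members (thermal + elastic change equal): (α₁ − α₂)ΔT = P·[1/(A₁E₁) + 1/(A₂E₂)].
|α₁ − α₂|·ΔT = 18.1×10⁻⁶ × 70 = 0.001267.
1/(A₁E₁) + 1/(A₂E₂) = 1/(1375×45×10³) + 1/(1325×119×10³) = 2.25×10⁻⁸ N⁻¹.
P = 0.001267 / 2.25×10⁻⁸ = 56300 N = 56.3 kN.
σ_{titanium alloy} = P/A₂ = 56300/1325 = 42.49 MPa, compressive.

σ ≈ 42.5 MPa (compressive)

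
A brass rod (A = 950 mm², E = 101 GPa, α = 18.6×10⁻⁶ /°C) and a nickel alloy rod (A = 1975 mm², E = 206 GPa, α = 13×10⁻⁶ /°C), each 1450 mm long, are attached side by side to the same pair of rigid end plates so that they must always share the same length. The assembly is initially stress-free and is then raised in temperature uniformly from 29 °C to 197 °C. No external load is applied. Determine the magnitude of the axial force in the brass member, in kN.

P ≈ 73 kN (compressive in the brass)

The brass has the larger α, so on heating it would change length more than the nickel alloy if both were free. The rigid plates force a common final length, so the brass is put into compression and the nickel alloy into tension, with equal and opposite forces P (no external load).
Compatibility of the two members (thermal + elastic change equal): (α₁ − α₂)ΔT = P·[1/(A₁E₁) + 1/(A₂E₂)].
|α₁ − α₂|·ΔT = 5.6×10⁻⁶ × 168 = 0.0009408.
1/(A₁E₁) + 1/(A₂E₂) = 1/(950×101×10³) + 1/(1975×206×10³) = 1.288×10⁻⁸ N⁻¹.
So P = 0.0009408 / 1.288×10⁻⁸ = 73.04 kN.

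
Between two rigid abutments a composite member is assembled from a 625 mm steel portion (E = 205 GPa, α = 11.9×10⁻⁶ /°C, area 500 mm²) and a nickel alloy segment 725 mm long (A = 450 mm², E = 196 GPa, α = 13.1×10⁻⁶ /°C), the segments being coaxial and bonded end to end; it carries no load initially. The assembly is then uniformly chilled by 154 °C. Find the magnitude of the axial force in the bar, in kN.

With the walls removed the bar would change length by δ_free = Σ αᵢΔT Lᵢ = 11.9×10⁻⁶×154×625 + 13.1×10⁻⁶×154×725 = 2.608 mm.
Since the ends are fixed, an axial force P builds up, equal in every segment, with P · Σ Lᵢ/(AᵢEᵢ) = δ_free.
The series flexibility is Σ Lᵢ/(AᵢEᵢ) = 625/(500×205×10³) + 725/(450×196×10³) = 1.432×10⁻⁵ mm/N.
Hence P = δ_free / Σ(L/AE) = 2.608/1.432×10⁻⁵ = 182.2 kN (tensile).

P ≈ 182 kN (tensile)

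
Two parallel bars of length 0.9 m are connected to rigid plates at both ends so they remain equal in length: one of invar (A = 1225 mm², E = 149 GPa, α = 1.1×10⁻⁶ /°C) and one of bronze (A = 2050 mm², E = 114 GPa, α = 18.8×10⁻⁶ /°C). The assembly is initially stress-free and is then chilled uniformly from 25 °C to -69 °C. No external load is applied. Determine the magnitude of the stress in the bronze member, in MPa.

Equilibrium of a rigid end plate with no external load gives equal and opposite internal forces ±P in the two members. Since α_{bronze} > α_{invar}, cooling drives the bronze into tension and the invar into compression.
Compatibility of the two members (thermal + elastic change equal): (α₁ − α₂)ΔT = P·[1/(A₁E₁) + 1/(A₂E₂)].
|α₁ − α₂|·ΔT = 17.7×10⁻⁶ × 94 = 0.001664.
1/(A₁E₁) + 1/(A₂E₂) = 1/(1225×149×10³) + 1/(2050×114×10³) = 9.758×10⁻⁹ N⁻¹.
So P = 0.001664 / 9.758×10⁻⁹ = 170.5 kN.
σ_{bronze} = P/A₂ = 170500/2050 = 83.18 MPa, tensile.

σ ≈ 83.2 MPa (tensile)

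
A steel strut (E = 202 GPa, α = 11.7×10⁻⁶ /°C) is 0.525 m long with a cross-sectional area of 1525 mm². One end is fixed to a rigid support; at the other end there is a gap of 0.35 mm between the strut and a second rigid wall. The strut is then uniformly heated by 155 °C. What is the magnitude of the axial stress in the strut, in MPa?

If the wall were absent the strut would grow by αΔT L = 11.7×10⁻⁶ × 155 × 525 = 0.9521 mm.
This exceeds the 0.35 mm gap, so the wall pushes back. The portion of expansion that must be recovered elastically is δ_free − gap = 0.9521 − 0.35 = 0.6021 mm.
That suppressed elongation corresponds to σ = E·Δ/L = 202×10³ × 0.6021/525 = 231.7 MPa.

σ ≈ 232 MPa (compressive)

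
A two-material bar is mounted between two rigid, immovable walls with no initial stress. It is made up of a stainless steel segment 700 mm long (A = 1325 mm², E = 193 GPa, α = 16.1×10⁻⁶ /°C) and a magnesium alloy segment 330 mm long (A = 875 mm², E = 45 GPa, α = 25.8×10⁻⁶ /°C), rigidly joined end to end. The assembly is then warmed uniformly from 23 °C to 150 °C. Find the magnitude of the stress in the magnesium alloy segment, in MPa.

With the walls removed the bar would change length by δ_free = Σ αᵢΔT Lᵢ = 16.1×10⁻⁶×127×700 + 25.8×10⁻⁶×127×330 = 2.513 mm.
The rigid supports impose zero overall length change; the single axial force P common to all segments must satisfy P Σ Lᵢ/(AᵢEᵢ) = δ_free.
Σ Lᵢ/(AᵢEᵢ) = 700/(1325×193×10³) + 330/(875×45×10³) = 1.112×10⁻⁵ mm/N.
P = 2.513 / 1.112×10⁻⁵ = 226000 N = 226 kN, compressive.
σ_{magnesium alloy} = P / A = 226000 / 875 = 258.3 MPa.

σ ≈ 258 MPa (compressive)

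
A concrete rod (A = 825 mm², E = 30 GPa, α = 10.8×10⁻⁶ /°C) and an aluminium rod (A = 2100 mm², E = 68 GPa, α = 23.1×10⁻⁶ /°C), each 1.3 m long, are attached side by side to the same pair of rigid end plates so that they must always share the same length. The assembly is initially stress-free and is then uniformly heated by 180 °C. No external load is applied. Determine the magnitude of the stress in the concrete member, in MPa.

The aluminium has the larger α, so on heating it would change length more than the concrete if both were free. The rigid plates force a common final length, so the aluminium is put into compression and the concrete into tension, with equal and opposite forces P (no external load).
Equating the net (thermal + elastic) strains gives |α₁ − α₂|·ΔT = P·[1/(A₁E₁) + 1/(A₂E₂)].
|α₁ − α₂|·ΔT = 12.3×10⁻⁶ × 180 = 0.002214.
1/(A₁E₁) + 1/(A₂E₂) = 1/(825×30×10³) + 1/(2100×68×10³) = 4.741×10⁻⁸ N⁻¹.
P = 0.002214 / 4.741×10⁻⁸ = 46700 N = 46.7 kN.
σ_{concrete} = P/A₁ = 46700/825 = 56.61 MPa, tensile.

σ ≈ 56.6 MPa (tensile)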